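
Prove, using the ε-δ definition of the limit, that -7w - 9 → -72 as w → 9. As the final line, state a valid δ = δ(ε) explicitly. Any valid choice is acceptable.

Let ε > 0 be given. We need δ > 0 so that 0 < |w − 9| < δ implies |(-7w - 9) + 72| < ε.
|(-7w - 9) + 72| = |-7w + 63| = 7|w − 9|.
Thus it suffices that |w − 9| < ε/7.
Take δ = ε/7. If 0 < |w − 9| < δ then |(-7w - 9) + 72| = 7|w − 9| < 7·(ε/7) = ε.

δ = ε/7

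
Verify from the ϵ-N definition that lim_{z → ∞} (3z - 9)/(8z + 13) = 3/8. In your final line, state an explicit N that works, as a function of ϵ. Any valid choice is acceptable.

Fix ϵ > 0. We seek N > 0 such that z > N implies |(3z - 9)/(8z + 13) − (3/8)| < ϵ.
(3z - 9)/(8z + 13) − (3/8) = (8(3z - 9) − 3(8z + 13)) / (8(8z + 13)) = -111/(8(8z + 13)).
For z > 0 we have 8z + 13 > 8z, so |(3z - 9)/(8z + 13) − (3/8)| = 111/(8(8z + 13)) < 111/(8·8z) = (111/64)/z.
Thus |(3z - 9)/(8z + 13) − (3/8)| < ϵ whenever z > (111/64)/ϵ.
Take N = (111/64)/ϵ. If z > N then |(3z - 9)/(8z + 13) − (3/8)| < (111/64)/z < ϵ.

N = (111/64)/ϵ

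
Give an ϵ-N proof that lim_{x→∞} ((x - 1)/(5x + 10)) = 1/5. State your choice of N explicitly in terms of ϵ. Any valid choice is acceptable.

Fix ϵ > 0. We seek N > 0 such that x > N implies |(x - 1)/(5x + 10) − (1/5)| < ϵ.
(x - 1)/(5x + 10) − (1/5) = (5(x - 1) − (5x + 10)) / (5(5x + 10)) = -15/(5(5x + 10)).
For x > 0 we have 5x + 10 > 5x, so |(x - 1)/(5x + 10) − (1/5)| = 15/(5(5x + 10)) < 15/(5·5x) = (3/5)/x.
Thus |(x - 1)/(5x + 10) − (1/5)| < ϵ whenever x > (3/5)/ϵ.
Take N = (3/5)/ϵ. If x > N then |(x - 1)/(5x + 10) − (1/5)| < (3/5)/x < ϵ.

N = (3/5)/ϵ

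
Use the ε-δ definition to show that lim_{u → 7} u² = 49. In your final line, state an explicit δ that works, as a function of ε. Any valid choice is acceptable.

Let ε > 0. We seek δ > 0 with 0 < |u − 7| < δ ⇒ |u² − 49| < ε.
Factor: u² − 49 = (u − 7)(u + 7), so |u² − 49| = |u − 7|·|u + 7|.
Impose δ ≤ 1 so that |u| < 8; then |u + 7| ≤ 15.
Hence |u² − 49| ≤ 15|u − 7|, which is < ε once |u − 7| < ε/15.
Take δ = min(1, ε/15). If 0 < |u − 7| < δ then both bounds hold and |u² − 49| ≤ 15|u − 7| < 15·(ε/15) = ε.

δ = min(1, ε/15)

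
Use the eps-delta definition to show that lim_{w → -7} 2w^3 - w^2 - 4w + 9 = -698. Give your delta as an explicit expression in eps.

delta = min(1, eps/349)

Let eps > 0 be given. We want delta > 0 such that 0 < |w + 7| < delta implies |(2w^3 - w^2 - 4w + 9) + 698| < eps.
(2w^3 - w^2 - 4w + 9) + 698 = 2w^3 - w^2 - 4w + 707 = (w + 7)(2w^2 - 15w + 101).
So |(2w^3 - w^2 - 4w + 9) + 698| = |w + 7|·|2w^2 - 15w + 101|.
Assume first that |w + 7| < 1, so |w| < 8. Then |2w^2 - 15w + 101| ≤ 2·8^2 + 15·8 + 101 = 349.
Hence |(2w^3 - w^2 - 4w + 9) + 698| ≤ 349|w + 7| < eps provided |w + 7| < eps/349.
Choosing delta = min(1, eps/349) ensures both conditions, hence |(2w^3 - w^2 - 4w + 9) + 698| < eps.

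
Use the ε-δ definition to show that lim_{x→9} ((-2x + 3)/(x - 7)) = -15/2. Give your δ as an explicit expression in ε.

Let ε > 0 be given. We want δ > 0 with 0 < |x − 9| < δ ⇒ |(-2x + 3)/(x - 7) + 15/2| < ε.
Combining over a common denominator, (-2x + 3)/(x - 7) + 15/2 = [(-2x + 3)·2 − (-15)·(x - 7)] / [2·(x - 7)] = 11(x − 9) / (2(x - 7)).
So |(-2x + 3)/(x - 7) + 15/2| = 11|x − 9| / (2·|x − 7|).
Require δ ≤ 1, so |x − 7| ≥ |2| − |x − 9| > 2 − 1 = 1.
Hence |(-2x + 3)/(x - 7) + 15/2| < 11|x − 9|/(2·1) = (11/2)|x − 9|, which is < ε once |x − 9| < (2/11)ε.
Take δ = min(1, (2/11)ε). Then 0 < |x − 9| < δ forces both bounds, so |(-2x + 3)/(x - 7) + 15/2| < ε.

δ = min(1, (2/11)ε)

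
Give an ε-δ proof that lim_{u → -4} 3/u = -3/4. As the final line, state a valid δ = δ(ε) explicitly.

δ = min(2, (8/3)ε)

Let ε > 0 be given. We seek δ > 0 such that 0 < |u + 4| < δ implies |3/u + 3/4| < ε.
|3/u + 3/4| = 3·|-4 − u|/(4·|u|) = 3|u + 4|/(4|u|).
Restrict δ ≤ 2. Then |u + 4| < 2 gives |u| > 2, so 4|u| > 8.
Then |3/u + 3/4| < 3|u + 4|/8, which is < ε when |u + 4| < (8/3)ε.
Take δ = min(2, (8/3)ε). Then 0 < |u + 4| < δ gives both |u + 4| < 2 and |u + 4| < (8/3)ε, so |3/u + 3/4| < ε.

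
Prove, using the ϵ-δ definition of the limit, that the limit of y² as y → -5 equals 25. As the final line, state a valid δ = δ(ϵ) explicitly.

Let ϵ > 0 be given. We seek δ > 0 with 0 < |y + 5| < δ ⇒ |y² − 25| < ϵ.
Factor: y² − 25 = (y + 5)(y - 5), so |y² − 25| = |y + 5|·|y - 5|.
Impose δ ≤ 1 so that |y| < 6; then |y - 5| ≤ 11.
Hence |y² − 25| ≤ 11|y + 5|, which is < ϵ once |y + 5| < ϵ/11.
Take δ = min(1, ϵ/11). If 0 < |y + 5| < δ then both bounds hold and |y² − 25| ≤ 11|y + 5| < 11·(ϵ/11) = ϵ.

δ = min(1, ϵ/11)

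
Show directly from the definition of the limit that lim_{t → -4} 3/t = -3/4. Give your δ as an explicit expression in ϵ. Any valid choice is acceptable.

Fix ϵ > 0. We seek δ > 0 such that 0 < |t + 4| < δ implies |3/t + 3/4| < ϵ.
|3/t + 3/4| = 3·|-4 − t|/(4·|t|) = 3|t + 4|/(4|t|).
Restrict δ ≤ 2. Then |t + 4| < 2 gives |t| > 2, so 4|t| > 8.
Then |3/t + 3/4| < 3|t + 4|/8, which is < ϵ when |t + 4| < (8/3)ϵ.
Take δ = min(2, (8/3)ϵ). Then 0 < |t + 4| < δ gives both |t + 4| < 2 and |t + 4| < (8/3)ϵ, so |3/t + 3/4| < ϵ.

δ = min(2, (8/3)ϵ)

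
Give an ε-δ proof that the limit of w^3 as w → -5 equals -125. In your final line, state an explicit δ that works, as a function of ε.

δ = min(1, ε/91)

Let ε > 0. We seek δ > 0 with 0 < |w + 5| < δ ⇒ |w^3 + 125| < ε.
Factor: w^3 + 125 = (w + 5)(w^2 - 5w + 25), so |w^3 + 125| = |w + 5|·|w^2 - 5w + 25|.
Impose δ ≤ 1 so that |w| < 6; then |w^2 - 5w + 25| ≤ 91.
Hence |w^3 + 125| ≤ 91|w + 5|, which is < ε once |w + 5| < ε/91.
Take δ = min(1, ε/91). If 0 < |w + 5| < δ then both bounds hold and |w^3 + 125| ≤ 91|w + 5| < 91·(ε/91) = ε.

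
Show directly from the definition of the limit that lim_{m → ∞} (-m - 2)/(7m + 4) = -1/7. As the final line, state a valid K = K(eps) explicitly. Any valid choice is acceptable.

Let eps > 0 be given. For m ≥ 1, |(-m - 2)/(7m + 4) + 1/7| = |-10|/(7(7m + 4)) = 10/(7(7m + 4)).
Since 7m + 4 ≥ 7m for m ≥ 1, this is ≤ 10/(7·7m) = (10/49)/m.
So |(-m - 2)/(7m + 4) + 1/7| < eps whenever m > (10/49)/eps.
Take K = (10/49)/eps. If m > K then |(-m - 2)/(7m + 4) + 1/7| ≤ (10/49)/m < eps.

K = (10/49)/eps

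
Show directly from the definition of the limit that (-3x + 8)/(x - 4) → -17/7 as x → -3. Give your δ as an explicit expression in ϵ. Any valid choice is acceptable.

Suppose ϵ > 0. We want δ > 0 with 0 < |x + 3| < δ ⇒ |(-3x + 8)/(x - 4) + 17/7| < ϵ.
Combining over a common denominator, (-3x + 8)/(x - 4) + 17/7 = [(-3x + 8)·(-7) − 17·(x - 4)] / [(-7)·(x - 4)] = 4(x + 3) / ((-7)(x - 4)).
So |(-3x + 8)/(x - 4) + 17/7| = 4|x + 3| / (7·|x − 4|).
Require δ ≤ 7/2, so |x − 4| ≥ |-7| − |x + 3| > 7 − 7/2 = 7/2.
Hence |(-3x + 8)/(x - 4) + 17/7| < 4|x + 3|/(7·(7/2)) = (8/49)|x + 3|, which is < ϵ once |x + 3| < (49/8)ϵ.
Take δ = min(7/2, (49/8)ϵ). Then 0 < |x + 3| < δ forces both bounds, so |(-3x + 8)/(x - 4) + 17/7| < ϵ.

δ = min(7/2, (49/8)ϵ)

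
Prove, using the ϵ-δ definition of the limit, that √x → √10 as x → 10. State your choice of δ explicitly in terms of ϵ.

δ = min(10, √10·ϵ)

Let ϵ > 0 be given. We want δ > 0 such that 0 < |x − 10| < δ implies |√x − √10| < ϵ.
Rationalise: √x − √10 = (x − 10)/(√x + √10), so |√x − √10| = |x − 10|/(√x + √10).
Restrict δ ≤ 10 so that |x − 10| < 10 forces x > 0, and then √x + √10 > √10.
Hence |√x − √10| < |x − 10|/√10, which is < ϵ once |x − 10| < √10·ϵ.
Take δ = min(10, √10·ϵ). If 0 < |x − 10| < δ then x > 0 and |√x − √10| < |x − 10|/√10 < ϵ.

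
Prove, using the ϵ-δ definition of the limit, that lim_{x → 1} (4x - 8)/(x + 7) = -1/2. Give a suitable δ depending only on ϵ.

Let ϵ > 0. We want δ > 0 with 0 < |x − 1| < δ ⇒ |(4x - 8)/(x + 7) + 1/2| < ϵ.
Combining over a common denominator, (4x - 8)/(x + 7) + 1/2 = [(4x - 8)·8 − (-4)·(x + 7)] / [8·(x + 7)] = 36(x − 1) / (8(x + 7)).
So |(4x - 8)/(x + 7) + 1/2| = 36|x − 1| / (8·|x + 7|).
Restrict δ ≤ 4. Then |x − 1| < 4 gives |x + 7| = |(x − 1) + 8| ≥ 8 − 4 = 4.
Hence |(4x - 8)/(x + 7) + 1/2| < 36|x − 1|/(8·4) = (9/8)|x − 1|, which is < ϵ once |x − 1| < (8/9)ϵ.
Take δ = min(4, (8/9)ϵ). Then 0 < |x − 1| < δ forces both bounds, so |(4x - 8)/(x + 7) + 1/2| < ϵ.

δ = min(4, (8/9)ϵ)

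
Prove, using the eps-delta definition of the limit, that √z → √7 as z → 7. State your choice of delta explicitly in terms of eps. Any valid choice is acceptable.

delta = min(7, √7·eps)

Suppose eps > 0. We want delta > 0 such that 0 < |z − 7| < delta implies |√z − √7| < eps.
Multiplying by the conjugate, |√z − √7| = |z − 7|/(√z + √7).
Restrict delta ≤ 7 so that |z − 7| < 7 forces z > 0, and then √z + √7 > √7.
Hence |√z − √7| < |z − 7|/√7, which is < eps once |z − 7| < √7·eps.
Take delta = min(7, √7·eps). If 0 < |z − 7| < delta then z > 0 and |√z − √7| < |z − 7|/√7 < eps.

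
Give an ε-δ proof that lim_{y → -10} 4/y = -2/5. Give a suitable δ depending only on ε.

δ = min(5, (25/2)ε)

Let ε > 0 be given. We seek δ > 0 such that 0 < |y + 10| < δ implies |4/y + 2/5| < ε.
|4/y + 2/5| = 4·|-10 − y|/(10·|y|) = 4|y + 10|/(10|y|).
Require δ ≤ 5 so that |y| > 10 − 5 = 5, hence 10|y| > 50.
Then |4/y + 2/5| < 4|y + 10|/50, which is < ε when |y + 10| < (25/2)ε.
Take δ = min(5, (25/2)ε). Then 0 < |y + 10| < δ gives both |y + 10| < 5 and |y + 10| < (25/2)ε, so |4/y + 2/5| < ε.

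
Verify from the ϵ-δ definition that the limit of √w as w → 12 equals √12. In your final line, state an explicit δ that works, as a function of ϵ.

δ = min(12, √12·ϵ)

Let ϵ > 0. We want δ > 0 such that 0 < |w − 12| < δ implies |√w − √12| < ϵ.
Rationalise: √w − √12 = (w − 12)/(√w + √12), so |√w − √12| = |w − 12|/(√w + √12).
Restrict δ ≤ 12 so that |w − 12| < 12 forces w > 0, and then √w + √12 > √12.
Hence |√w − √12| < |w − 12|/√12, which is < ϵ once |w − 12| < √12·ϵ.
Take δ = min(12, √12·ϵ). If 0 < |w − 12| < δ then w > 0 and |√w − √12| < |w − 12|/√12 < ϵ.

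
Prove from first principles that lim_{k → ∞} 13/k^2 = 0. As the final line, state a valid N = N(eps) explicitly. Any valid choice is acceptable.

Let eps > 0. For k ≥ 1, |13/k^2 − 0| = 13/k^2.
13/k^2 < eps ⇔ k^2 > 13/eps ⇔ k > (13/eps)^{1/2}.
Take N = (13/eps)^{1/2}. Then k > N implies 13/k^2 < eps.

N = (13/eps)^{1/2}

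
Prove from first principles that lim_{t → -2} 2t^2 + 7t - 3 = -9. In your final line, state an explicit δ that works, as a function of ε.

δ = min(2, ε/11)

Suppose ε > 0. We want δ > 0 such that 0 < |t + 2| < δ implies |(2t^2 + 7t - 3) + 9| < ε.
(2t^2 + 7t - 3) + 9 = 2t^2 + 7t + 6 = (t + 2)(2t + 3).
So |(2t^2 + 7t - 3) + 9| = |t + 2|·|2t + 3|.
Require δ ≤ 2. Then |t + 2| < 2 gives |t| < 4, and by the triangle inequality |2t + 3| ≤ 2·4 + 3 = 11.
Hence |(2t^2 + 7t - 3) + 9| ≤ 11|t + 2| < ε provided |t + 2| < ε/11.
Take δ = min(2, ε/11). Then 0 < |t + 2| < δ gives both |t + 2| < 2 and |t + 2| < ε/11, so |(2t^2 + 7t - 3) + 9| < ε.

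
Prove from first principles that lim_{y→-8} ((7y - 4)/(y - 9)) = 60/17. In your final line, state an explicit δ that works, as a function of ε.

Suppose ε > 0. We want δ > 0 with 0 < |y + 8| < δ ⇒ |(7y - 4)/(y - 9) − (60/17)| < ε.
Combining over a common denominator, (7y - 4)/(y - 9) − (60/17) = [(7y - 4)·(-17) − (-60)·(y - 9)] / [(-17)·(y - 9)] = -59(y + 8) / ((-17)(y - 9)).
So |(7y - 4)/(y - 9) − (60/17)| = 59|y + 8| / (17·|y − 9|).
Restrict δ ≤ 17/2. Then |y + 8| < 17/2 gives |y − 9| = |(y + 8) + (-17)| ≥ 17 − 17/2 = 17/2.
Hence |(7y - 4)/(y - 9) − (60/17)| < 59|y + 8|/(17·(17/2)) = (118/289)|y + 8|, which is < ε once |y + 8| < (289/118)ε.
Take δ = min(17/2, (289/118)ε). Then 0 < |y + 8| < δ forces both bounds, so |(7y - 4)/(y - 9) − (60/17)| < ε.

δ = min(17/2, (289/118)ε)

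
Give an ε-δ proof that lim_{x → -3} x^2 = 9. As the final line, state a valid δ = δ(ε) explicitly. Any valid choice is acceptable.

δ = min(1, ε/7)

Suppose ε > 0. We seek δ > 0 with 0 < |x + 3| < δ ⇒ |x^2 − 9| < ε.
Factor: x^2 − 9 = (x + 3)(x - 3), so |x^2 − 9| = |x + 3|·|x - 3|.
Impose δ ≤ 1 so that |x| < 4; then |x - 3| ≤ 7.
Hence |x^2 − 9| ≤ 7|x + 3|, which is < ε once |x + 3| < ε/7.
Take δ = min(1, ε/7). If 0 < |x + 3| < δ then both bounds hold and |x^2 − 9| ≤ 7|x + 3| < 7·(ε/7) = ε.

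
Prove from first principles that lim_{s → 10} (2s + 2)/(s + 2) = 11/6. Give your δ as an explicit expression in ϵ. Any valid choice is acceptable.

Fix ϵ > 0. We want δ > 0 with 0 < |s − 10| < δ ⇒ |(2s + 2)/(s + 2) − (11/6)| < ϵ.
Combining over a common denominator, (2s + 2)/(s + 2) − (11/6) = [(2s + 2)·12 − 22·(s + 2)] / [12·(s + 2)] = 2(s − 10) / (12(s + 2)).
So |(2s + 2)/(s + 2) − (11/6)| = 2|s − 10| / (12·|s + 2|).
Restrict δ ≤ 6. Then |s − 10| < 6 gives |s + 2| = |(s − 10) + 12| ≥ 12 − 6 = 6.
Hence |(2s + 2)/(s + 2) − (11/6)| < 2|s − 10|/(12·6) = (1/36)|s − 10|, which is < ϵ once |s − 10| < 36ϵ.
Take δ = min(6, 36ϵ). Then 0 < |s − 10| < δ forces both bounds, so |(2s + 2)/(s + 2) − (11/6)| < ϵ.

δ = min(6, 36ϵ)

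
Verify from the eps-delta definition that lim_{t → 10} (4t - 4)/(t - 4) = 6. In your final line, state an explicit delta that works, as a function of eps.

delta = min(3, (3/2)eps)

Fix eps > 0. We want delta > 0 with 0 < |t − 10| < delta ⇒ |(4t - 4)/(t - 4) − 6| < eps.
Combining over a common denominator, (4t - 4)/(t - 4) − 6 = [(4t - 4)·6 − 36·(t - 4)] / [6·(t - 4)] = -12(t − 10) / (6(t - 4)).
So |(4t - 4)/(t - 4) − 6| = 12|t − 10| / (6·|t − 4|).
Restrict delta ≤ 3. Then |t − 10| < 3 gives |t − 4| = |(t − 10) + 6| ≥ 6 − 3 = 3.
Hence |(4t - 4)/(t - 4) − 6| < 12|t − 10|/(6·3) = (2/3)|t − 10|, which is < eps once |t − 10| < (3/2)eps.
Take delta = min(3, (3/2)eps). Then 0 < |t − 10| < delta forces both bounds, so |(4t - 4)/(t - 4) − 6| < eps.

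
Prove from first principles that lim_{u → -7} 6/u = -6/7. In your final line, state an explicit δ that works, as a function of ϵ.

Fix ϵ > 0. We seek δ > 0 such that 0 < |u + 7| < δ implies |6/u + 6/7| < ϵ.
|6/u + 6/7| = 6·|-7 − u|/(7·|u|) = 6|u + 7|/(7|u|).
Require δ ≤ 7/2 so that |u| > 7 − 7/2 = 7/2, hence 7|u| > 49/2.
Then |6/u + 6/7| < 6|u + 7|/(49/2), which is < ϵ when |u + 7| < (49/12)ϵ.
Take δ = min(7/2, (49/12)ϵ). Then 0 < |u + 7| < δ gives both |u + 7| < 7/2 and |u + 7| < (49/12)ϵ, so |6/u + 6/7| < ϵ.

δ = min(7/2, (49/12)ϵ)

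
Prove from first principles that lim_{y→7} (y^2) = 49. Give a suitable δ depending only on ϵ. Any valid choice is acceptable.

δ = min(2, ϵ/16)

Let ϵ > 0 be given. We seek δ > 0 with 0 < |y − 7| < δ ⇒ |y^2 − 49| < ϵ.
Factor: y^2 − 49 = (y − 7)(y + 7), so |y^2 − 49| = |y − 7|·|y + 7|.
Impose δ ≤ 2 so that |y| < 9; then |y + 7| ≤ 16.
Hence |y^2 − 49| ≤ 16|y − 7|, which is < ϵ once |y − 7| < ϵ/16.
Take δ = min(2, ϵ/16). If 0 < |y − 7| < δ then both bounds hold and |y^2 − 49| ≤ 16|y − 7| < 16·(ϵ/16) = ϵ.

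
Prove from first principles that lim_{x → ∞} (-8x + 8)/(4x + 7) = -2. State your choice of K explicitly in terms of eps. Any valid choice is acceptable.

Let eps > 0. We seek K > 0 such that x > K implies |(-8x + 8)/(4x + 7) + 2| < eps.
(-8x + 8)/(4x + 7) + 2 = (4(-8x + 8) − (-8)(4x + 7)) / (4(4x + 7)) = 88/(4(4x + 7)).
For x > 0 we have 4x + 7 > 4x, so |(-8x + 8)/(4x + 7) + 2| = 88/(4(4x + 7)) < 88/(4·4x) = (11/2)/x.
Thus |(-8x + 8)/(4x + 7) + 2| < eps whenever x > (11/2)/eps.
Take K = (11/2)/eps. If x > K then |(-8x + 8)/(4x + 7) + 2| < (11/2)/x < eps.

K = (11/2)/eps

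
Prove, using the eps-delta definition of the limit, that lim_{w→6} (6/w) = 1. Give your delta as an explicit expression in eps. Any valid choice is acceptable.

delta = min(3, 3eps)

Let eps > 0 be given. We seek delta > 0 such that 0 < |w − 6| < delta implies |6/w − 1| < eps.
|6/w − 1| = 6·|6 − w|/(6·|w|) = 6|w − 6|/(6|w|).
Require delta ≤ 3 so that |w| > 6 − 3 = 3, hence 6|w| > 18.
Then |6/w − 1| < 6|w − 6|/18, which is < eps when |w − 6| < 3eps.
Take delta = min(3, 3eps). Then 0 < |w − 6| < delta gives both |w − 6| < 3 and |w − 6| < 3eps, so |6/w − 1| < eps.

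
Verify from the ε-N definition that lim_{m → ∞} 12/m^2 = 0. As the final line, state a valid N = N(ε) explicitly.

Suppose ε > 0. For m ≥ 1, |12/m^2 − 0| = 12/m^2.
12/m^2 < ε ⇔ m^2 > 12/ε ⇔ m > (12/ε)^{1/2}.
Take N = (12/ε)^{1/2}. Then m > N implies 12/m^2 < ε.

N = (12/ε)^{1/2}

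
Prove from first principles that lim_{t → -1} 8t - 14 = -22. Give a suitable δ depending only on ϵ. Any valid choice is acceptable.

δ = ϵ/8

Fix ϵ > 0. We need δ > 0 so that 0 < |t + 1| < δ implies |(8t - 14) + 22| < ϵ.
|(8t - 14) + 22| = |8t + 8| = 8|t + 1|.
So 8|t + 1| < ϵ exactly when |t + 1| < ϵ/8.
Choosing δ = ϵ/8 gives |(8t - 14) + 22| = 8|t + 1| < ϵ whenever |t + 1| < δ.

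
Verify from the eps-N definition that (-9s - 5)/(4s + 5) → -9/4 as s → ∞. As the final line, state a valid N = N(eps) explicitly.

Let eps > 0. We seek N > 0 such that s > N implies |(-9s - 5)/(4s + 5) + 9/4| < eps.
(-9s - 5)/(4s + 5) + 9/4 = (4(-9s - 5) − (-9)(4s + 5)) / (4(4s + 5)) = 25/(4(4s + 5)).
For s > 0 we have 4s + 5 > 4s, so |(-9s - 5)/(4s + 5) + 9/4| = 25/(4(4s + 5)) < 25/(4·4s) = (25/16)/s.
Thus |(-9s - 5)/(4s + 5) + 9/4| < eps whenever s > (25/16)/eps.
Take N = (25/16)/eps. If s > N then |(-9s - 5)/(4s + 5) + 9/4| < (25/16)/s < eps.

N = (25/16)/eps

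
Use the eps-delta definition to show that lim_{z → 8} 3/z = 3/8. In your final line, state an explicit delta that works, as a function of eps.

delta = min(4, (32/3)eps)

Fix eps > 0. We seek delta > 0 such that 0 < |z − 8| < delta implies |3/z − (3/8)| < eps.
|3/z − (3/8)| = 3·|8 − z|/(8·|z|) = 3|z − 8|/(8|z|).
Require delta ≤ 4 so that |z| > 8 − 4 = 4, hence 8|z| > 32.
Then |3/z − (3/8)| < 3|z − 8|/32, which is < eps when |z − 8| < (32/3)eps.
Take delta = min(4, (32/3)eps). Then 0 < |z − 8| < delta gives both |z − 8| < 4 and |z − 8| < (32/3)eps, so |3/z − (3/8)| < eps.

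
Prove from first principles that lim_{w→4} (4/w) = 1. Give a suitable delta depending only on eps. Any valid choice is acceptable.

delta = min(2, 2eps)

Suppose eps > 0. We seek delta > 0 such that 0 < |w − 4| < delta implies |4/w − 1| < eps.
|4/w − 1| = 4·|4 − w|/(4·|w|) = 4|w − 4|/(4|w|).
Restrict delta ≤ 2. Then |w − 4| < 2 gives |w| > 2, so 4|w| > 8.
Then |4/w − 1| < 4|w − 4|/8, which is < eps when |w − 4| < 2eps.
Take delta = min(2, 2eps). Then 0 < |w − 4| < delta gives both |w − 4| < 2 and |w − 4| < 2eps, so |4/w − 1| < eps.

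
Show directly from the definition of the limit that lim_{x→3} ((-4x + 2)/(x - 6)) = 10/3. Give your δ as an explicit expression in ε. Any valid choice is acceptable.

Fix ε > 0. We want δ > 0 with 0 < |x − 3| < δ ⇒ |(-4x + 2)/(x - 6) − (10/3)| < ε.
Combining over a common denominator, (-4x + 2)/(x - 6) − (10/3) = [(-4x + 2)·(-3) − (-10)·(x - 6)] / [(-3)·(x - 6)] = 22(x − 3) / ((-3)(x - 6)).
So |(-4x + 2)/(x - 6) − (10/3)| = 22|x − 3| / (3·|x − 6|).
Require δ ≤ 3/2, so |x − 6| ≥ |-3| − |x − 3| > 3 − 3/2 = 3/2.
Hence |(-4x + 2)/(x - 6) − (10/3)| < 22|x − 3|/(3·(3/2)) = (44/9)|x − 3|, which is < ε once |x − 3| < (9/44)ε.
Take δ = min(3/2, (9/44)ε). Then 0 < |x − 3| < δ forces both bounds, so |(-4x + 2)/(x - 6) − (10/3)| < ε.

δ = min(3/2, (9/44)ε)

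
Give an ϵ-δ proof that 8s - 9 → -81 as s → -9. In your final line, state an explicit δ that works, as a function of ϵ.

δ = ϵ/8

Suppose ϵ > 0. We need δ > 0 so that 0 < |s + 9| < δ implies |(8s - 9) + 81| < ϵ.
Since (8s - 9) + 81 = 8(s + 9), we have |(8s - 9) + 81| = 8|s + 9|.
Thus it suffices that |s + 9| < ϵ/8.
Take δ = ϵ/8. If 0 < |s + 9| < δ then |(8s - 9) + 81| = 8|s + 9| < 8·(ϵ/8) = ϵ.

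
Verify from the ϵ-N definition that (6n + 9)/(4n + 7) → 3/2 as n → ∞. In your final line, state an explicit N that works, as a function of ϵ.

Let ϵ > 0. For n ≥ 1, |(6n + 9)/(4n + 7) − (3/2)| = |-6|/(4(4n + 7)) = 6/(4(4n + 7)).
Since 4n + 7 ≥ 4n for n ≥ 1, this is ≤ 6/(4·4n) = (3/8)/n.
So |(6n + 9)/(4n + 7) − (3/2)| < ϵ whenever n > (3/8)/ϵ.
Take N = (3/8)/ϵ. If n > N then |(6n + 9)/(4n + 7) − (3/2)| ≤ (3/8)/n < ϵ.

N = (3/8)/ϵ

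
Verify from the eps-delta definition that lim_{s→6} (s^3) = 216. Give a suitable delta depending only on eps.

delta = min(1, eps/127)

Suppose eps > 0. We seek delta > 0 with 0 < |s − 6| < delta ⇒ |s^3 − 216| < eps.
Factor: s^3 − 216 = (s − 6)(s^2 + 6s + 36), so |s^3 − 216| = |s − 6|·|s^2 + 6s + 36|.
Restrict delta ≤ 1. Then |s − 6| < 1 gives |s| < 7, so by the triangle inequality |s^2 + 6s + 36| ≤ 7^2 + 6·7 + 36 = 127.
Hence |s^3 − 216| ≤ 127|s − 6|, which is < eps once |s − 6| < eps/127.
Take delta = min(1, eps/127). If 0 < |s − 6| < delta then both bounds hold and |s^3 − 216| ≤ 127|s − 6| < 127·(eps/127) = eps.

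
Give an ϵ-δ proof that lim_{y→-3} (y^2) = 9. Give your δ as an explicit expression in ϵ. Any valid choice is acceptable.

δ = min(2, ϵ/8)

Let ϵ > 0 be given. We seek δ > 0 with 0 < |y + 3| < δ ⇒ |y^2 − 9| < ϵ.
Factor: y^2 − 9 = (y + 3)(y - 3), so |y^2 − 9| = |y + 3|·|y - 3|.
Restrict δ ≤ 2. Then |y + 3| < 2 gives |y| < 5, so by the triangle inequality |y - 3| ≤ 5 + 3 = 8.
Hence |y^2 − 9| ≤ 8|y + 3|, which is < ϵ once |y + 3| < ϵ/8.
Take δ = min(2, ϵ/8). If 0 < |y + 3| < δ then both bounds hold and |y^2 − 9| ≤ 8|y + 3| < 8·(ϵ/8) = ϵ.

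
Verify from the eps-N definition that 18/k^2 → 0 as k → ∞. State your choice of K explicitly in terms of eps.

Let eps > 0. For k ≥ 1, |18/k^2 − 0| = 18/k^2.
18/k^2 < eps ⇔ k^2 > 18/eps ⇔ k > (18/eps)^{1/2}.
Take K = (18/eps)^{1/2}. Then k > K implies 18/k^2 < eps.

K = (18/eps)^{1/2}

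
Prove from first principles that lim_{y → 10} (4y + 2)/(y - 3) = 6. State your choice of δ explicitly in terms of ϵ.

Fix ϵ > 0. We want δ > 0 with 0 < |y − 10| < δ ⇒ |(4y + 2)/(y - 3) − 6| < ϵ.
Combining over a common denominator, (4y + 2)/(y - 3) − 6 = [(4y + 2)·7 − 42·(y - 3)] / [7·(y - 3)] = -14(y − 10) / (7(y - 3)).
So |(4y + 2)/(y - 3) − 6| = 14|y − 10| / (7·|y − 3|).
Require δ ≤ 7/2, so |y − 3| ≥ |7| − |y − 10| > 7 − 7/2 = 7/2.
Hence |(4y + 2)/(y - 3) − 6| < 14|y − 10|/(7·(7/2)) = (4/7)|y − 10|, which is < ϵ once |y − 10| < (7/4)ϵ.
Take δ = min(7/2, (7/4)ϵ). Then 0 < |y − 10| < δ forces both bounds, so |(4y + 2)/(y - 3) − 6| < ϵ.

δ = min(7/2, (7/4)ϵ)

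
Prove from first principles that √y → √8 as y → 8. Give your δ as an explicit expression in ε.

Suppose ε > 0. We want δ > 0 such that 0 < |y − 8| < δ implies |√y − √8| < ε.
Multiplying by the conjugate, |√y − √8| = |y − 8|/(√y + √8).
Restrict δ ≤ 8 so that |y − 8| < 8 forces y > 0, and then √y + √8 > √8.
Hence |√y − √8| < |y − 8|/√8, which is < ε once |y − 8| < √8·ε.
Take δ = min(8, √8·ε). If 0 < |y − 8| < δ then y > 0 and |√y − √8| < |y − 8|/√8 < ε.

δ = min(8, √8·ε)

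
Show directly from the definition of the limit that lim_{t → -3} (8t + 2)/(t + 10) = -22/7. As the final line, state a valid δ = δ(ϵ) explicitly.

δ = min(7/2, (49/156)ϵ)

Let ϵ > 0 be given. We want δ > 0 with 0 < |t + 3| < δ ⇒ |(8t + 2)/(t + 10) + 22/7| < ϵ.
Combining over a common denominator, (8t + 2)/(t + 10) + 22/7 = [(8t + 2)·7 − (-22)·(t + 10)] / [7·(t + 10)] = 78(t + 3) / (7(t + 10)).
So |(8t + 2)/(t + 10) + 22/7| = 78|t + 3| / (7·|t + 10|).
Require δ ≤ 7/2, so |t + 10| ≥ |7| − |t + 3| > 7 − 7/2 = 7/2.
Hence |(8t + 2)/(t + 10) + 22/7| < 78|t + 3|/(7·(7/2)) = (156/49)|t + 3|, which is < ϵ once |t + 3| < (49/156)ϵ.
Take δ = min(7/2, (49/156)ϵ). Then 0 < |t + 3| < δ forces both bounds, so |(8t + 2)/(t + 10) + 22/7| < ϵ.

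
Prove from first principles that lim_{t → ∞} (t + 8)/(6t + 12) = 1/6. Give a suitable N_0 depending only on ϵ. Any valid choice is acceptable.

Let ϵ > 0 be given. We seek N_0 > 0 such that t > N_0 implies |(t + 8)/(6t + 12) − (1/6)| < ϵ.
(t + 8)/(6t + 12) − (1/6) = (6(t + 8) − (6t + 12)) / (6(6t + 12)) = 36/(6(6t + 12)).
For t > 0 we have 6t + 12 > 6t, so |(t + 8)/(6t + 12) − (1/6)| = 36/(6(6t + 12)) < 36/(6·6t) = 1/t.
Thus |(t + 8)/(6t + 12) − (1/6)| < ϵ whenever t > 1/ϵ.
Take N_0 = 1/ϵ. If t > N_0 then |(t + 8)/(6t + 12) − (1/6)| < 1/t < ϵ.

N_0 = 1/ϵ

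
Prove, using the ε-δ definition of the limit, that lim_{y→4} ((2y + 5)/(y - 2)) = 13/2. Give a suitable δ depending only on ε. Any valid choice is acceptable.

δ = min(1, (2/9)ε)

Let ε > 0. We want δ > 0 with 0 < |y − 4| < δ ⇒ |(2y + 5)/(y - 2) − (13/2)| < ε.
Combining over a common denominator, (2y + 5)/(y - 2) − (13/2) = [(2y + 5)·2 − 13·(y - 2)] / [2·(y - 2)] = -9(y − 4) / (2(y - 2)).
So |(2y + 5)/(y - 2) − (13/2)| = 9|y − 4| / (2·|y − 2|).
Restrict δ ≤ 1. Then |y − 4| < 1 gives |y − 2| = |(y − 4) + 2| ≥ 2 − 1 = 1.
Hence |(2y + 5)/(y - 2) − (13/2)| < 9|y − 4|/(2·1) = (9/2)|y − 4|, which is < ε once |y − 4| < (2/9)ε.
Take δ = min(1, (2/9)ε). Then 0 < |y − 4| < δ forces both bounds, so |(2y + 5)/(y - 2) − (13/2)| < ε.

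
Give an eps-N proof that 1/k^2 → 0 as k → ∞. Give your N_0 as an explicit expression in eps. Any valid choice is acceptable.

Let eps > 0 be given. For k ≥ 1, |1/k^2 − 0| = 1/k^2.
1/k^2 < eps ⇔ k^2 > 1/eps ⇔ k > (1/eps)^{1/2}.
Take N_0 = (1/eps)^{1/2}. Then k > N_0 implies 1/k^2 < eps.

N_0 = (1/eps)^{1/2}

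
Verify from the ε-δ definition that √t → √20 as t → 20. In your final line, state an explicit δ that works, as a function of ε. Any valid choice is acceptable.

Fix ε > 0. We want δ > 0 such that 0 < |t − 20| < δ implies |√t − √20| < ε.
Rationalise: √t − √20 = (t − 20)/(√t + √20), so |√t − √20| = |t − 20|/(√t + √20).
Restrict δ ≤ 20 so that |t − 20| < 20 forces t > 0, and then √t + √20 > √20.
Hence |√t − √20| < |t − 20|/√20, which is < ε once |t − 20| < √20·ε.
Take δ = min(20, √20·ε). If 0 < |t − 20| < δ then t > 0 and |√t − √20| < |t − 20|/√20 < ε.

δ = min(20, √20·ε)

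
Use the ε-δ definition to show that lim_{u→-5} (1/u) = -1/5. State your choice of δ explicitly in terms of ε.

δ = min(5/2, (25/2)ε)

Let ε > 0. We seek δ > 0 such that 0 < |u + 5| < δ implies |1/u + 1/5| < ε.
|1/u + 1/5| = |-5 − u|/(5·|u|) = |u + 5|/(5|u|).
Restrict δ ≤ 5/2. Then |u + 5| < 5/2 gives |u| > 5/2, so 5|u| > 25/2.
Then |1/u + 1/5| < |u + 5|/(25/2), which is < ε when |u + 5| < (25/2)ε.
Take δ = min(5/2, (25/2)ε). Then 0 < |u + 5| < δ gives both |u + 5| < 5/2 and |u + 5| < (25/2)ε, so |1/u + 1/5| < ε.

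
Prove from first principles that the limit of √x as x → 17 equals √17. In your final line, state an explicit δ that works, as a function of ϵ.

Let ϵ > 0 be given. We want δ > 0 such that 0 < |x − 17| < δ implies |√x − √17| < ϵ.
Multiplying by the conjugate, |√x − √17| = |x − 17|/(√x + √17).
Restrict δ ≤ 17 so that |x − 17| < 17 forces x > 0, and then √x + √17 > √17.
Hence |√x − √17| < |x − 17|/√17, which is < ϵ once |x − 17| < √17·ϵ.
Take δ = min(17, √17·ϵ). If 0 < |x − 17| < δ then x > 0 and |√x − √17| < |x − 17|/√17 < ϵ.

δ = min(17, √17·ϵ)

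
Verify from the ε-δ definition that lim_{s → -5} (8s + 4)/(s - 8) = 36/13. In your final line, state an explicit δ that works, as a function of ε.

δ = min(13/2, (169/136)ε)

Let ε > 0. We want δ > 0 with 0 < |s + 5| < δ ⇒ |(8s + 4)/(s - 8) − (36/13)| < ε.
Combining over a common denominator, (8s + 4)/(s - 8) − (36/13) = [(8s + 4)·(-13) − (-36)·(s - 8)] / [(-13)·(s - 8)] = -68(s + 5) / ((-13)(s - 8)).
So |(8s + 4)/(s - 8) − (36/13)| = 68|s + 5| / (13·|s − 8|).
Restrict δ ≤ 13/2. Then |s + 5| < 13/2 gives |s − 8| = |(s + 5) + (-13)| ≥ 13 − 13/2 = 13/2.
Hence |(8s + 4)/(s - 8) − (36/13)| < 68|s + 5|/(13·(13/2)) = (136/169)|s + 5|, which is < ε once |s + 5| < (169/136)ε.
Take δ = min(13/2, (169/136)ε). Then 0 < |s + 5| < δ forces both bounds, so |(8s + 4)/(s - 8) − (36/13)| < ε.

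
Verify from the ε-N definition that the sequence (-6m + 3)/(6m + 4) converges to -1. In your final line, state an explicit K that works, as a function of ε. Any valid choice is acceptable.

Fix ε > 0. For m ≥ 1, |(-6m + 3)/(6m + 4) + 1| = |42|/(6(6m + 4)) = 42/(6(6m + 4)).
Since 6m + 4 ≥ 6m for m ≥ 1, this is ≤ 42/(6·6m) = (7/6)/m.
So |(-6m + 3)/(6m + 4) + 1| < ε whenever m > (7/6)/ε.
Take K = (7/6)/ε. If m > K then |(-6m + 3)/(6m + 4) + 1| ≤ (7/6)/m < ε.

K = (7/6)/ε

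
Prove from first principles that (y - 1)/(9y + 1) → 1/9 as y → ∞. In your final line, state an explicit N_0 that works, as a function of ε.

Let ε > 0 be given. We seek N_0 > 0 such that y > N_0 implies |(y - 1)/(9y + 1) − (1/9)| < ε.
(y - 1)/(9y + 1) − (1/9) = (9(y - 1) − (9y + 1)) / (9(9y + 1)) = -10/(9(9y + 1)).
For y > 0 we have 9y + 1 > 9y, so |(y - 1)/(9y + 1) − (1/9)| = 10/(9(9y + 1)) < 10/(9·9y) = (10/81)/y.
Thus |(y - 1)/(9y + 1) − (1/9)| < ε whenever y > (10/81)/ε.
Take N_0 = (10/81)/ε. If y > N_0 then |(y - 1)/(9y + 1) − (1/9)| < (10/81)/y < ε.

N_0 = (10/81)/ε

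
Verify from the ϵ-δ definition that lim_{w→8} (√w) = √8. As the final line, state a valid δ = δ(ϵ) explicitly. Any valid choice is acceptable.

Fix ϵ > 0. We want δ > 0 such that 0 < |w − 8| < δ implies |√w − √8| < ϵ.
Multiplying by the conjugate, |√w − √8| = |w − 8|/(√w + √8).
Restrict δ ≤ 8 so that |w − 8| < 8 forces w > 0, and then √w + √8 > √8.
Hence |√w − √8| < |w − 8|/√8, which is < ϵ once |w − 8| < √8·ϵ.
Take δ = min(8, √8·ϵ). If 0 < |w − 8| < δ then w > 0 and |√w − √8| < |w − 8|/√8 < ϵ.

δ = min(8, √8·ϵ)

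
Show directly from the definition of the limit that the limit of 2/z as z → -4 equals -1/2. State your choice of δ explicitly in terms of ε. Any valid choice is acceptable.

δ = min(2, 4ε)

Fix ε > 0. We seek δ > 0 such that 0 < |z + 4| < δ implies |2/z + 1/2| < ε.
|2/z + 1/2| = 2·|-4 − z|/(4·|z|) = 2|z + 4|/(4|z|).
Require δ ≤ 2 so that |z| > 4 − 2 = 2, hence 4|z| > 8.
Then |2/z + 1/2| < 2|z + 4|/8, which is < ε when |z + 4| < 4ε.
Take δ = min(2, 4ε). Then 0 < |z + 4| < δ gives both |z + 4| < 2 and |z + 4| < 4ε, so |2/z + 1/2| < ε.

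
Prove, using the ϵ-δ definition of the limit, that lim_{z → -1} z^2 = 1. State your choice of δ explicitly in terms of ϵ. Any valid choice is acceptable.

Fix ϵ > 0. We seek δ > 0 with 0 < |z + 1| < δ ⇒ |z^2 − 1| < ϵ.
Factor: z^2 − 1 = (z + 1)(z - 1), so |z^2 − 1| = |z + 1|·|z - 1|.
Restrict δ ≤ 1. Then |z + 1| < 1 gives |z| < 2, so by the triangle inequality |z - 1| ≤ 2 + 1 = 3.
Hence |z^2 − 1| ≤ 3|z + 1|, which is < ϵ once |z + 1| < ϵ/3.
Take δ = min(1, ϵ/3). If 0 < |z + 1| < δ then both bounds hold and |z^2 − 1| ≤ 3|z + 1| < 3·(ϵ/3) = ϵ.

δ = min(1, ϵ/3)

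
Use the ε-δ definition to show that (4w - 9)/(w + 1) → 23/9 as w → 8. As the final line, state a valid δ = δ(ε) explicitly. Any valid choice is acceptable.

δ = min(9/2, (81/26)ε)

Fix ε > 0. We want δ > 0 with 0 < |w − 8| < δ ⇒ |(4w - 9)/(w + 1) − (23/9)| < ε.
Combining over a common denominator, (4w - 9)/(w + 1) − (23/9) = [(4w - 9)·9 − 23·(w + 1)] / [9·(w + 1)] = 13(w − 8) / (9(w + 1)).
So |(4w - 9)/(w + 1) − (23/9)| = 13|w − 8| / (9·|w + 1|).
Require δ ≤ 9/2, so |w + 1| ≥ |9| − |w − 8| > 9 − 9/2 = 9/2.
Hence |(4w - 9)/(w + 1) − (23/9)| < 13|w − 8|/(9·(9/2)) = (26/81)|w − 8|, which is < ε once |w − 8| < (81/26)ε.
Take δ = min(9/2, (81/26)ε). Then 0 < |w − 8| < δ forces both bounds, so |(4w - 9)/(w + 1) − (23/9)| < ε.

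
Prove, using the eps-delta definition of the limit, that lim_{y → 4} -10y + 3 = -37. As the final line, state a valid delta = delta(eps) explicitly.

delta = eps/10

Suppose eps > 0. We need delta > 0 so that 0 < |y − 4| < delta implies |(-10y + 3) + 37| < eps.
Since (-10y + 3) + 37 = -10(y − 4), we have |(-10y + 3) + 37| = 10|y − 4|.
So 10|y − 4| < eps exactly when |y − 4| < eps/10.
Choosing delta = eps/10 gives |(-10y + 3) + 37| = 10|y − 4| < eps whenever |y − 4| < delta.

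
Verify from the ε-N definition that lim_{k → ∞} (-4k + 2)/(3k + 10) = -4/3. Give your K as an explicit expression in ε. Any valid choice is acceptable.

Let ε > 0 be given. For k ≥ 1, |(-4k + 2)/(3k + 10) + 4/3| = |46|/(3(3k + 10)) = 46/(3(3k + 10)).
Since 3k + 10 ≥ 3k for k ≥ 1, this is ≤ 46/(3·3k) = (46/9)/k.
So |(-4k + 2)/(3k + 10) + 4/3| < ε whenever k > (46/9)/ε.
Take K = (46/9)/ε. If k > K then |(-4k + 2)/(3k + 10) + 4/3| ≤ (46/9)/k < ε.

K = (46/9)/ε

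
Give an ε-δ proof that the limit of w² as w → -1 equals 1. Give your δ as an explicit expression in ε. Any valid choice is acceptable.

δ = min(1, ε/3)

Let ε > 0 be given. We seek δ > 0 with 0 < |w + 1| < δ ⇒ |w² − 1| < ε.
Factor: w² − 1 = (w + 1)(w - 1), so |w² − 1| = |w + 1|·|w - 1|.
Restrict δ ≤ 1. Then |w + 1| < 1 gives |w| < 2, so by the triangle inequality |w - 1| ≤ 2 + 1 = 3.
Hence |w² − 1| ≤ 3|w + 1|, which is < ε once |w + 1| < ε/3.
Take δ = min(1, ε/3). If 0 < |w + 1| < δ then both bounds hold and |w² − 1| ≤ 3|w + 1| < 3·(ε/3) = ε.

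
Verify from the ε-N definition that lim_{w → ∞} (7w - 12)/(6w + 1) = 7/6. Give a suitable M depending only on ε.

Let ε > 0. We seek M > 0 such that w > M implies |(7w - 12)/(6w + 1) − (7/6)| < ε.
(7w - 12)/(6w + 1) − (7/6) = (6(7w - 12) − 7(6w + 1)) / (6(6w + 1)) = -79/(6(6w + 1)).
For w > 0 we have 6w + 1 > 6w, so |(7w - 12)/(6w + 1) − (7/6)| = 79/(6(6w + 1)) < 79/(6·6w) = (79/36)/w.
Thus |(7w - 12)/(6w + 1) − (7/6)| < ε whenever w > (79/36)/ε.
Take M = (79/36)/ε. If w > M then |(7w - 12)/(6w + 1) − (7/6)| < (79/36)/w < ε.

M = (79/36)/ε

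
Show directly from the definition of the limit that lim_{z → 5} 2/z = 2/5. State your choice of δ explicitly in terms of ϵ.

δ = min(5/2, (25/4)ϵ)

Let ϵ > 0. We seek δ > 0 such that 0 < |z − 5| < δ implies |2/z − (2/5)| < ϵ.
|2/z − (2/5)| = 2·|5 − z|/(5·|z|) = 2|z − 5|/(5|z|).
Restrict δ ≤ 5/2. Then |z − 5| < 5/2 gives |z| > 5/2, so 5|z| > 25/2.
Then |2/z − (2/5)| < 2|z − 5|/(25/2), which is < ϵ when |z − 5| < (25/4)ϵ.
Take δ = min(5/2, (25/4)ϵ). Then 0 < |z − 5| < δ gives both |z − 5| < 5/2 and |z − 5| < (25/4)ϵ, so |2/z − (2/5)| < ϵ.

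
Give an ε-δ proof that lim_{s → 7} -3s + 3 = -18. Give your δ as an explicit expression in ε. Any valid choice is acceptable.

δ = ε/3

Fix ε > 0. We need δ > 0 so that 0 < |s − 7| < δ implies |(-3s + 3) + 18| < ε.
Since (-3s + 3) + 18 = -3(s − 7), we have |(-3s + 3) + 18| = 3|s − 7|.
So 3|s − 7| < ε exactly when |s − 7| < ε/3.
Take δ = ε/3. If 0 < |s − 7| < δ then |(-3s + 3) + 18| = 3|s − 7| < 3·(ε/3) = ε.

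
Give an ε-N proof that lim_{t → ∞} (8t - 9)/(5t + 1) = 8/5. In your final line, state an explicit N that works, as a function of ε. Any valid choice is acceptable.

Let ε > 0. We seek N > 0 such that t > N implies |(8t - 9)/(5t + 1) − (8/5)| < ε.
(8t - 9)/(5t + 1) − (8/5) = (5(8t - 9) − 8(5t + 1)) / (5(5t + 1)) = -53/(5(5t + 1)).
For t > 0 we have 5t + 1 > 5t, so |(8t - 9)/(5t + 1) − (8/5)| = 53/(5(5t + 1)) < 53/(5·5t) = (53/25)/t.
Thus |(8t - 9)/(5t + 1) − (8/5)| < ε whenever t > (53/25)/ε.
Take N = (53/25)/ε. If t > N then |(8t - 9)/(5t + 1) − (8/5)| < (53/25)/t < ε.

N = (53/25)/ε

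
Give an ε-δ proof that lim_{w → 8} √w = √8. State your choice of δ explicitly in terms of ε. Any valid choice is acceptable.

Suppose ε > 0. We want δ > 0 such that 0 < |w − 8| < δ implies |√w − √8| < ε.
Rationalise: √w − √8 = (w − 8)/(√w + √8), so |√w − √8| = |w − 8|/(√w + √8).
Restrict δ ≤ 8 so that |w − 8| < 8 forces w > 0, and then √w + √8 > √8.
Hence |√w − √8| < |w − 8|/√8, which is < ε once |w − 8| < √8·ε.
Take δ = min(8, √8·ε). If 0 < |w − 8| < δ then w > 0 and |√w − √8| < |w − 8|/√8 < ε.

δ = min(8, √8·ε)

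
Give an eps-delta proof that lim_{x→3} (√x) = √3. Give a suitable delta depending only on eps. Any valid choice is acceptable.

delta = min(3, √3·eps)

Fix eps > 0. We want delta > 0 such that 0 < |x − 3| < delta implies |√x − √3| < eps.
Rationalise: √x − √3 = (x − 3)/(√x + √3), so |√x − √3| = |x − 3|/(√x + √3).
Restrict delta ≤ 3 so that |x − 3| < 3 forces x > 0, and then √x + √3 > √3.
Hence |√x − √3| < |x − 3|/√3, which is < eps once |x − 3| < √3·eps.
Take delta = min(3, √3·eps). If 0 < |x − 3| < delta then x > 0 and |√x − √3| < |x − 3|/√3 < eps.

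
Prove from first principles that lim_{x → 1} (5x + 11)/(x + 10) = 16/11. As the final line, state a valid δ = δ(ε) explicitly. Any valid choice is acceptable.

Fix ε > 0. We want δ > 0 with 0 < |x − 1| < δ ⇒ |(5x + 11)/(x + 10) − (16/11)| < ε.
Combining over a common denominator, (5x + 11)/(x + 10) − (16/11) = [(5x + 11)·11 − 16·(x + 10)] / [11·(x + 10)] = 39(x − 1) / (11(x + 10)).
So |(5x + 11)/(x + 10) − (16/11)| = 39|x − 1| / (11·|x + 10|).
Restrict δ ≤ 11/2. Then |x − 1| < 11/2 gives |x + 10| = |(x − 1) + 11| ≥ 11 − 11/2 = 11/2.
Hence |(5x + 11)/(x + 10) − (16/11)| < 39|x − 1|/(11·(11/2)) = (78/121)|x − 1|, which is < ε once |x − 1| < (121/78)ε.
Take δ = min(11/2, (121/78)ε). Then 0 < |x − 1| < δ forces both bounds, so |(5x + 11)/(x + 10) − (16/11)| < ε.

δ = min(11/2, (121/78)ε)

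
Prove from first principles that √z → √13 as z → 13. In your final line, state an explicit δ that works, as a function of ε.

δ = min(13, √13·ε)

Let ε > 0 be given. We want δ > 0 such that 0 < |z − 13| < δ implies |√z − √13| < ε.
Multiplying by the conjugate, |√z − √13| = |z − 13|/(√z + √13).
Restrict δ ≤ 13 so that |z − 13| < 13 forces z > 0, and then √z + √13 > √13.
Hence |√z − √13| < |z − 13|/√13, which is < ε once |z − 13| < √13·ε.
Take δ = min(13, √13·ε). If 0 < |z − 13| < δ then z > 0 and |√z − √13| < |z − 13|/√13 < ε.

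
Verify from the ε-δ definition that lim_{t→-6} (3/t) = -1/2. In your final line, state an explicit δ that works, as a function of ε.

δ = min(3, 6ε)

Let ε > 0 be given. We seek δ > 0 such that 0 < |t + 6| < δ implies |3/t + 1/2| < ε.
|3/t + 1/2| = 3·|-6 − t|/(6·|t|) = 3|t + 6|/(6|t|).
Require δ ≤ 3 so that |t| > 6 − 3 = 3, hence 6|t| > 18.
Then |3/t + 1/2| < 3|t + 6|/18, which is < ε when |t + 6| < 6ε.
Take δ = min(3, 6ε). Then 0 < |t + 6| < δ gives both |t + 6| < 3 and |t + 6| < 6ε, so |3/t + 1/2| < ε.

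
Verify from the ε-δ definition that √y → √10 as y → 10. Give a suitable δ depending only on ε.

δ = min(10, √10·ε)

Let ε > 0 be given. We want δ > 0 such that 0 < |y − 10| < δ implies |√y − √10| < ε.
Multiplying by the conjugate, |√y − √10| = |y − 10|/(√y + √10).
Restrict δ ≤ 10 so that |y − 10| < 10 forces y > 0, and then √y + √10 > √10.
Hence |√y − √10| < |y − 10|/√10, which is < ε once |y − 10| < √10·ε.
Take δ = min(10, √10·ε). If 0 < |y − 10| < δ then y > 0 and |√y − √10| < |y − 10|/√10 < ε.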